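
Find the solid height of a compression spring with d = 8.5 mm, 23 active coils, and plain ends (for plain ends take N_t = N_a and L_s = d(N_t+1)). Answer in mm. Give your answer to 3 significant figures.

plain ends: N_t = N_a = 23
L_s = d·(N_t+1) = 8.5 × 24 = 204 mm

204 mm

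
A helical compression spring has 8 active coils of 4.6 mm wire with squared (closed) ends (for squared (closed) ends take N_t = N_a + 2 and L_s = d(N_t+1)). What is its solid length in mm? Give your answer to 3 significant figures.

50.6 mm

squared (closed) ends: N_t = N_a + 2 = 8 + 2 = 10
L_s = d·(N_t+1) = 4.6 × 11 = 50.6 mm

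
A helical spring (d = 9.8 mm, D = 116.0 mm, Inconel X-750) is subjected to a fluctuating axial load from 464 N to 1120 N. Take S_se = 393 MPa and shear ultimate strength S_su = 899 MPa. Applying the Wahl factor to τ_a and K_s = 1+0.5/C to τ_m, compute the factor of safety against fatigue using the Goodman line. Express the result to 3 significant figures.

1.72

C = D/d = 116.0/9.8 = 11.8367; K_W = (4C−1)/(4C−4)+0.615/C = 1.1212; K_s = 1+0.5/C = 1.0422
F_a = (F_max−F_min)/2 = 328 N; F_m = (F_max+F_min)/2 = 792 N
τ_a = K_W·8F_aD/(πd³) = 1.1212 × 102.94 = 115.42 MPa
τ_m = K_s·8F_mD/(πd³) = 1.0422 × 248.57 = 259.07 MPa
Goodman: 1/n_f = τ_a/S_se + τ_m/S_su = 115.42/393 + 259.07/899 = 0.29368 + 0.28817 = 0.58185
n_f = 1/0.58185 = 1.719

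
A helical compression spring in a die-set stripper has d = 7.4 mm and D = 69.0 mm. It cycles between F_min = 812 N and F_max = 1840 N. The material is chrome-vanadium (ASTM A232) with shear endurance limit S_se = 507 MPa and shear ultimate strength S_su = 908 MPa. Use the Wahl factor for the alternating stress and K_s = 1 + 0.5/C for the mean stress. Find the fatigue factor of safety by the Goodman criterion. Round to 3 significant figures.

0.851

C = D/d = 69.0/7.4 = 9.3243; K_W = (4C−1)/(4C−4)+0.615/C = 1.1561; K_s = 1+0.5/C = 1.0536
F_a = (F_max−F_min)/2 = 514 N; F_m = (F_max+F_min)/2 = 1326 N
τ_a = K_W·8F_aD/(πd³) = 1.1561 × 222.87 = 257.65 MPa
τ_m = K_s·8F_mD/(πd³) = 1.0536 × 574.96 = 605.79 MPa
Goodman: 1/n_f = τ_a/S_se + τ_m/S_su = 257.65/507 + 605.79/908 = 0.50819 + 0.66717 = 1.1754
n_f = 1/1.1754 = 0.8508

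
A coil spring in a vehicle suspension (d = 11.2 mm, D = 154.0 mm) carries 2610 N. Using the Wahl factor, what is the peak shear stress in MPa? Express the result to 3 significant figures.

804 MPa

Spring index C = D/d = 154.0/11.2 = 13.7500
K_W = (4C−1)/(4C−4) + 0.615/C = 54.000/51.000 + 0.0447 = 1.1036
τ₀ = 8FD/(πd³) = 8·2610·154.0/(π·11.2³) = 3.21552e+06/4413.7 = 728.53 MPa
τ_max = K·τ₀ = 1.1036 × 728.53 = 803.97 MPa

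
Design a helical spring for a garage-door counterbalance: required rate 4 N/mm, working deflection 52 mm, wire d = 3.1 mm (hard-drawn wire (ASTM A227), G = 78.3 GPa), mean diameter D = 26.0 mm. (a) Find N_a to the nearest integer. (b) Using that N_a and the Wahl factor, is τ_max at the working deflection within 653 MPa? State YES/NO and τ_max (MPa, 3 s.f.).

N_a = Gd⁴/(8D³k) = (78.3×10³)(3.1⁴)/(8·26.0³·4) = 12.86 → N_a = 13
Actual rate k = Gd⁴/(8D³·13) = 3.956 N/mm
Working load F = kδ = 3.956·52 = 205.71 N
C = 26.0/3.1 = 8.3871; K_W = (4C−1)/(4C−4)+0.615/C = 1.1749
τ_max = K_W·8FD/(πd³) = 1.1749·457.18 = 537.12 MPa
τ_max ≤ 653 MPa → acceptable

(a) 13 coils; (b) YES, τ_max = 537 MPa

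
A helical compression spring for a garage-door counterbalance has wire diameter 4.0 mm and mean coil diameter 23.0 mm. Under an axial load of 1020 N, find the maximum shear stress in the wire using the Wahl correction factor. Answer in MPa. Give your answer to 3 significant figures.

Spring index C = D/d = 23.0/4.0 = 5.7500
K_W = (4C−1)/(4C−4) + 0.615/C = 22.000/19.000 + 0.1070 = 1.2649
τ₀ = 8FD/(πd³) = 8·1020·23.0/(π·4.0³) = 187680/201.06 = 933.44 MPa
τ_max = K·τ₀ = 1.2649 × 933.44 = 1180.7 MPa

1180 MPa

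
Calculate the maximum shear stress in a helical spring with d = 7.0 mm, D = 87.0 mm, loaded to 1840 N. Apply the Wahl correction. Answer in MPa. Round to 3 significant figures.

Spring index C = D/d = 87.0/7.0 = 12.4286
K_W = (4C−1)/(4C−4) + 0.615/C = 48.714/45.714 + 0.0495 = 1.1151
τ₀ = 8FD/(πd³) = 8·1840·87.0/(π·7.0³) = 1.28064e+06/1077.6 = 1188.5 MPa
τ_max = K·τ₀ = 1.1151 × 1188.5 = 1325.3 MPa

1330 MPa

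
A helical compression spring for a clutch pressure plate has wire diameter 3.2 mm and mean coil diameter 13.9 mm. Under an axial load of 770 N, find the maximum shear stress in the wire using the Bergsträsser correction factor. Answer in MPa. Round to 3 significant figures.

Spring index C = D/d = 13.9/3.2 = 4.3438
K_B = (4C+2)/(4C−3) = 19.375/14.375 = 1.3478
τ₀ = 8FD/(πd³) = 8·770·13.9/(π·3.2³) = 85624/102.94 = 831.76 MPa
τ_max = K·τ₀ = 1.3478 × 831.76 = 1121.1 MPa

1120 MPa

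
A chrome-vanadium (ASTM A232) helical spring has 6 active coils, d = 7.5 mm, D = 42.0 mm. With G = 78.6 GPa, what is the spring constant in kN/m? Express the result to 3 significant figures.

69.9 kN/m

k = Gd⁴/(8D³N_a) = (78.6×10³ × 7.5⁴) / (8 × 42.0³ × 6)
  = 2.48695e+08 / 3.55622e+06 = 69.932 N/mm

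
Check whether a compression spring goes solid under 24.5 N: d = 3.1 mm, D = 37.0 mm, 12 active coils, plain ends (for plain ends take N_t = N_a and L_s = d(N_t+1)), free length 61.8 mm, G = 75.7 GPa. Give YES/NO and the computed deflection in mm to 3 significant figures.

NO, δ = 17.0 mm

k = Gd⁴/(8D³N_a) = (75.7×10³)(3.1⁴)/(8·37.0³·12) = 1.4377 N/mm
N_t = 12; L_s = 3.1·13 = 40.3 mm; δ_solid = L₀ − L_s = 61.8 − 40.3 = 21.5 mm
δ = F/k = 24.5/1.4377 = 17.041 mm
δ < δ_solid → spring does not go solid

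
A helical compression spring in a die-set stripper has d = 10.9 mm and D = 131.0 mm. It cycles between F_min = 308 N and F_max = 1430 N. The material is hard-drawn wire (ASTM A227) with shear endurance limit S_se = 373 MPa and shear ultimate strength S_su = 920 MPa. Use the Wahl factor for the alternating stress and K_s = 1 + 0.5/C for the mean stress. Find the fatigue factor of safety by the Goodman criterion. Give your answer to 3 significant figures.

1.46

C = D/d = 131.0/10.9 = 12.0183; K_W = (4C−1)/(4C−4)+0.615/C = 1.1192; K_s = 1+0.5/C = 1.0416
F_a = (F_max−F_min)/2 = 561 N; F_m = (F_max+F_min)/2 = 869 N
τ_a = K_W·8F_aD/(πd³) = 1.1192 × 144.51 = 161.74 MPa
τ_m = K_s·8F_mD/(πd³) = 1.0416 × 223.85 = 233.16 MPa
Goodman: 1/n_f = τ_a/S_se + τ_m/S_su = 161.74/373 + 233.16/920 = 0.43362 + 0.25343 = 0.68705
n_f = 1/0.68705 = 1.455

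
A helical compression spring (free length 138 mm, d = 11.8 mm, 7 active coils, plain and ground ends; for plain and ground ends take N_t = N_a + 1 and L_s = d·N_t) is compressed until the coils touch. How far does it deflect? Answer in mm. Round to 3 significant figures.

43.6 mm

N_t = 8; L_s = 11.8·8 = 94.4 mm
δ_solid = L₀ − L_s = 138 − 94.4 = 43.6 mm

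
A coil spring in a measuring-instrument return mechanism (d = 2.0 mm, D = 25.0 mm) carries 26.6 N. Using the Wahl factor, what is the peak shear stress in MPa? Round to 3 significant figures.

Spring index C = D/d = 25.0/2.0 = 12.5000
K_W = (4C−1)/(4C−4) + 0.615/C = 49.000/46.000 + 0.0492 = 1.1144
τ₀ = 8FD/(πd³) = 8·26.6·25.0/(π·2.0³) = 5320/25.133 = 211.68 MPa
τ_max = K·τ₀ = 1.1144 × 211.68 = 235.9 MPa

236 MPa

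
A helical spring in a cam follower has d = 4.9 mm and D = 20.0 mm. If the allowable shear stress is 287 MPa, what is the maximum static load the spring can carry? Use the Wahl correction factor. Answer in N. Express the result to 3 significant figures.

C = D/d = 20.0/4.9 = 4.0816
K_W = (4C−1)/(4C−4) + 0.615/C = 15.327/12.327 + 0.1507 = 1.3941
τ_max = K·8FD/(πd³) → F_max = τ_allow·πd³/(8DK)
F_max = 287·π·4.9³/(8·20.0·1.3941) = 1.0608e+05/223.05 = 475.58 N

476 N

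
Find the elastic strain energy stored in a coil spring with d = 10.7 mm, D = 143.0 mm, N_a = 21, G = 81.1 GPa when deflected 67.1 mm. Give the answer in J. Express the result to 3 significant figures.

4.87 J

k = Gd⁴/(8D³N_a) = (81.1×10³)(10.7⁴)/(8·143.0³·21) = 2.1639 N/mm
U = ½kδ² = 0.5 × 2.1639 × 67.1² = 4871.4 N·mm = 4.8714 J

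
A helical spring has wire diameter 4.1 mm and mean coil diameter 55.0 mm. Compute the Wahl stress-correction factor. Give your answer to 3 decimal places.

C = D/d = 55.0/4.1 = 13.4146
K_W = (4C−1)/(4C−4) + 0.615/C = 52.659/49.659 + 0.0458 = 1.1063

1.106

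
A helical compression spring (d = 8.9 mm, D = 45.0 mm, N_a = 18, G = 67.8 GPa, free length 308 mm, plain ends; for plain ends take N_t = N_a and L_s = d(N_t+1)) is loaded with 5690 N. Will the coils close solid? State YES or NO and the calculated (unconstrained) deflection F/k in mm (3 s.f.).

k = Gd⁴/(8D³N_a) = (67.8×10³)(8.9⁴)/(8·45.0³·18) = 32.418 N/mm
N_t = 18; L_s = 8.9·19 = 169.1 mm; δ_solid = L₀ − L_s = 308 − 169.1 = 138.9 mm
δ = F/k = 5690/32.418 = 175.52 mm
δ ≥ δ_solid → spring goes solid

YES, δ = 176 mm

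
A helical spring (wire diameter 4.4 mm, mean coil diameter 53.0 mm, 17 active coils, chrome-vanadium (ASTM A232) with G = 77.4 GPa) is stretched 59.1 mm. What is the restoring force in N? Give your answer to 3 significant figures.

k = Gd⁴/(8D³N_a) = (77.4×10³)(4.4⁴)/(8·53.0³·17) = 1.4328 N/mm
F = k·δ = 1.4328 × 59.1 = 84.678 N

84.7 N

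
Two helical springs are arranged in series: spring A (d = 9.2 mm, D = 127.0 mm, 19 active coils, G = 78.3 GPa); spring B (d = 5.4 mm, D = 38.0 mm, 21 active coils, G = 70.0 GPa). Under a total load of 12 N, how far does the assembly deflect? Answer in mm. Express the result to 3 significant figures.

k_A = Gd⁴/(8D³N_a) = (78.3×10³)(9.2⁴)/(8·127.0³·19) = 1.8016 N/mm
k_B = Gd⁴/(8D³N_a) = (70.0×10³)(5.4⁴)/(8·38.0³·21) = 6.4567 N/mm
Series: 1/k_eq = 1/1.8016 + 1/6.4567 = 0.70994; k_eq = 1.4086 N/mm
δ = F/k_eq = 12/1.4086 = 8.5193 mm

8.52 mm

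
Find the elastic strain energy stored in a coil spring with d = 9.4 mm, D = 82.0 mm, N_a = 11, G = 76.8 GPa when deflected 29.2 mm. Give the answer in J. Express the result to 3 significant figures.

k = Gd⁴/(8D³N_a) = (76.8×10³)(9.4⁴)/(8·82.0³·11) = 12.358 N/mm
U = ½kδ² = 0.5 × 12.358 × 29.2² = 5268.5 N·mm = 5.2685 J

5.27 J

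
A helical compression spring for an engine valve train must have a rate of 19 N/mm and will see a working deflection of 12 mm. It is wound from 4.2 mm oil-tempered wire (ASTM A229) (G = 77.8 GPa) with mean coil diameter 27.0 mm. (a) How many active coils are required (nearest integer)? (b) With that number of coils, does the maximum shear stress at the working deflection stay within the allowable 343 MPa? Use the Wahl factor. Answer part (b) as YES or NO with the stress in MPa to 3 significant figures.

(a) 8 coils; (b) YES, τ_max = 264 MPa

N_a = Gd⁴/(8D³k) = (77.8×10³)(4.2⁴)/(8·27.0³·19) = 8.092 → N_a = 8
Actual rate k = Gd⁴/(8D³·8) = 19.218 N/mm
Working load F = kδ = 19.218·12 = 230.61 N
C = 27.0/4.2 = 6.4286; K_W = (4C−1)/(4C−4)+0.615/C = 1.2338
τ_max = K_W·8FD/(πd³) = 1.2338·214.01 = 264.06 MPa
τ_max ≤ 343 MPa → acceptable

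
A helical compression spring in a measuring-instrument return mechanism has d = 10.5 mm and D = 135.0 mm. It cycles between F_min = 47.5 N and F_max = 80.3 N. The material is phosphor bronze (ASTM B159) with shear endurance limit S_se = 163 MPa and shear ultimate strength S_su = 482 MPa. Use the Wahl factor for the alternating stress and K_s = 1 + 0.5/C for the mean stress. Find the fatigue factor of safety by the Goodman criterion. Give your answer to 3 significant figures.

13.5

C = D/d = 135.0/10.5 = 12.8571; K_W = (4C−1)/(4C−4)+0.615/C = 1.1111; K_s = 1+0.5/C = 1.0389
F_a = (F_max−F_min)/2 = 16.4 N; F_m = (F_max+F_min)/2 = 63.9 N
τ_a = K_W·8F_aD/(πd³) = 1.1111 × 4.8702 = 5.4113 MPa
τ_m = K_s·8F_mD/(πd³) = 1.0389 × 18.976 = 19.714 MPa
Goodman: 1/n_f = τ_a/S_se + τ_m/S_su = 5.4113/163 + 19.714/482 = 0.03320 + 0.04090 = 0.074098
n_f = 1/0.074098 = 13.5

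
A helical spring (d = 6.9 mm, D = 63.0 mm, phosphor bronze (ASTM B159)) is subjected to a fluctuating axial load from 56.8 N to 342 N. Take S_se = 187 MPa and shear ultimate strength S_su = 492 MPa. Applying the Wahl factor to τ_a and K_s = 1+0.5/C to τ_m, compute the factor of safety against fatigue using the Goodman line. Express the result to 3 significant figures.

1.56

C = D/d = 63.0/6.9 = 9.1304; K_W = (4C−1)/(4C−4)+0.615/C = 1.1596; K_s = 1+0.5/C = 1.0548
F_a = (F_max−F_min)/2 = 142.6 N; F_m = (F_max+F_min)/2 = 199.4 N
τ_a = K_W·8F_aD/(πd³) = 1.1596 × 69.639 = 80.754 MPa
τ_m = K_s·8F_mD/(πd³) = 1.0548 × 97.377 = 102.71 MPa
Goodman: 1/n_f = τ_a/S_se + τ_m/S_su = 80.754/187 + 102.71/492 = 0.43184 + 0.20876 = 0.6406
n_f = 1/0.6406 = 1.561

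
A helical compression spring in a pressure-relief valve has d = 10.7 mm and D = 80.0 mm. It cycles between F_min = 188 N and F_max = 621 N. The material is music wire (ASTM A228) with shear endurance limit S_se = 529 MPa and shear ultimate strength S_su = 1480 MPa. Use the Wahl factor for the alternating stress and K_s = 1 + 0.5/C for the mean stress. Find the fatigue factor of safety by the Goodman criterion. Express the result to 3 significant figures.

C = D/d = 80.0/10.7 = 7.4766; K_W = (4C−1)/(4C−4)+0.615/C = 1.1981; K_s = 1+0.5/C = 1.0669
F_a = (F_max−F_min)/2 = 216.5 N; F_m = (F_max+F_min)/2 = 404.5 N
τ_a = K_W·8F_aD/(πd³) = 1.1981 × 36.003 = 43.133 MPa
τ_m = K_s·8F_mD/(πd³) = 1.0669 × 67.266 = 71.765 MPa
Goodman: 1/n_f = τ_a/S_se + τ_m/S_su = 43.133/529 + 71.765/1480 = 0.08154 + 0.04849 = 0.13003
n_f = 1/0.13003 = 7.691

7.69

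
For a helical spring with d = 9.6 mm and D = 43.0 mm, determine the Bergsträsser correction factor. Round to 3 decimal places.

1.335

C = D/d = 43.0/9.6 = 4.4792
K_B = (4C+2)/(4C−3) = 19.917/14.917 = 1.3352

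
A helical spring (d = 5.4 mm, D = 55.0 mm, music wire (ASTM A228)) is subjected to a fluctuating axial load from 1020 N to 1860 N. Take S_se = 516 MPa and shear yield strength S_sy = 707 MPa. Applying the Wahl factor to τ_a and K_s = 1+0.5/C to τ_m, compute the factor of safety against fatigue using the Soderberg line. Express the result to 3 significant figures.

C = D/d = 55.0/5.4 = 10.1852; K_W = (4C−1)/(4C−4)+0.615/C = 1.1420; K_s = 1+0.5/C = 1.0491
F_a = (F_max−F_min)/2 = 420 N; F_m = (F_max+F_min)/2 = 1440 N
τ_a = K_W·8F_aD/(πd³) = 1.1420 × 373.57 = 426.63 MPa
τ_m = K_s·8F_mD/(πd³) = 1.0491 × 1280.8 = 1343.7 MPa
Soderberg: 1/n_f = τ_a/S_se + τ_m/S_sy = 426.63/516 + 1343.7/707 = 0.82680 + 1.90054 = 2.7273
n_f = 1/2.7273 = 0.3667

0.367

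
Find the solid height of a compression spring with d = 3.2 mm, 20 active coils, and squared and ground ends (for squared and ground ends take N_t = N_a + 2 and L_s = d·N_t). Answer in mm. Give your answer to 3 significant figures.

70.4 mm

squared and ground ends: N_t = N_a + 2 = 20 + 2 = 22
L_s = d·N_t = 3.2 × 22 = 70.4 mm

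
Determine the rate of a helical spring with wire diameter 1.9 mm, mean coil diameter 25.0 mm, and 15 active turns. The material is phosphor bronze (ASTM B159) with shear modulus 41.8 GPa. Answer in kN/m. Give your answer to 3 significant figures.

0.291 kN/m

k = Gd⁴/(8D³N_a) = (41.8×10³ × 1.9⁴) / (8 × 25.0³ × 15)
  = 544742 / 1.875e+06 = 0.29053 N/mm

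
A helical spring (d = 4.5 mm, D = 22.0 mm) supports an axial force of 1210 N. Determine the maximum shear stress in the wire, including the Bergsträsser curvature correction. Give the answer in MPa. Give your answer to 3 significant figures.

Spring index C = D/d = 22.0/4.5 = 4.8889
K_B = (4C+2)/(4C−3) = 21.556/16.556 = 1.3020
τ₀ = 8FD/(πd³) = 8·1210·22.0/(π·4.5³) = 212960/286.28 = 743.89 MPa
τ_max = K·τ₀ = 1.3020 × 743.89 = 968.56 MPa

969 MPa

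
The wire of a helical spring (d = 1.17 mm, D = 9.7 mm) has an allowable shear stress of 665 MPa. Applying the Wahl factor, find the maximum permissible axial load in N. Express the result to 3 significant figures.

C = D/d = 9.7/1.17 = 8.2906
K_W = (4C−1)/(4C−4) + 0.615/C = 32.162/29.162 + 0.0742 = 1.1771
τ_max = K·8FD/(πd³) → F_max = τ_allow·πd³/(8DK)
F_max = 665·π·1.17³/(8·9.7·1.1771) = 3346/91.339 = 36.633 N

36.6 N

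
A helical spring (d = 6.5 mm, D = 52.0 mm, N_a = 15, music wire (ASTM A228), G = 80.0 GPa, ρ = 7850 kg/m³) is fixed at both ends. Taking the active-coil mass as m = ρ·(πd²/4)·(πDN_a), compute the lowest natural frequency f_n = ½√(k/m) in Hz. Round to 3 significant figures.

57.6 Hz

k = Gd⁴/(8D³N_a) = (80.0×10³)(6.5⁴)/(8·52.0³·15) = 8.4635 N/mm = 8463.5 N/m
Wire length L = πDN_a = π·52.0·15 = 2450.4 mm
m = ρ·(πd²/4)·L = 7850 × 33.183×10⁻⁶ m² × 2.4504 m = 0.63831 kg
f_n = ½√(k/m) = 0.5·√(8463.5/0.63831) = 0.5·√(13259) = 57.575 Hz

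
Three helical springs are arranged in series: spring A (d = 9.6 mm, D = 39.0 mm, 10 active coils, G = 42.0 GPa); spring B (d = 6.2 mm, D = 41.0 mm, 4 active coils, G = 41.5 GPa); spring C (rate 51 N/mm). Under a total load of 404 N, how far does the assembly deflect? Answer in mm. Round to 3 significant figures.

27.8 mm

k_A = Gd⁴/(8D³N_a) = (42.0×10³)(9.6⁴)/(8·39.0³·10) = 75.171 N/mm
k_B = Gd⁴/(8D³N_a) = (41.5×10³)(6.2⁴)/(8·41.0³·4) = 27.804 N/mm
Series: 1/k_eq = 1/75.171 + 1/27.804 + 1/51 = 0.068876; k_eq = 14.519 N/mm
δ = F/k_eq = 404/14.519 = 27.826 mm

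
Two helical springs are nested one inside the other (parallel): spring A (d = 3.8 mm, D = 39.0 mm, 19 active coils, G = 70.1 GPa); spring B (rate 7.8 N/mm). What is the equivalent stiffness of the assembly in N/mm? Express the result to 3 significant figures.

9.42 N/mm

k_A = Gd⁴/(8D³N_a) = (70.1×10³)(3.8⁴)/(8·39.0³·19) = 1.6211 N/mm
Parallel: k_eq = 1.6211 + 7.8 = 9.4211 N/mm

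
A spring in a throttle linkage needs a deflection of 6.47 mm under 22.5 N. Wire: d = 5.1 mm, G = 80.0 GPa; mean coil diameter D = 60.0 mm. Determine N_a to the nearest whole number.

Required rate k = F/δ = 22.5/6.47 = 3.4776 N/mm
N_a = Gd⁴/(8D³k) = (80.0×10³ × 5.1⁴)/(8 × 60.0³ × 3.4776)
    = 5.41216e+07 / 6.00927e+06 = 9.006 → 9 coils

9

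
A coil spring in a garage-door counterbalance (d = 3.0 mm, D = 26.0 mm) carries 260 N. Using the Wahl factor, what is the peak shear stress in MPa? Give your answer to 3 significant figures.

745 MPa

Spring index C = D/d = 26.0/3.0 = 8.6667
K_W = (4C−1)/(4C−4) + 0.615/C = 33.667/30.667 + 0.0710 = 1.1688
τ₀ = 8FD/(πd³) = 8·260·26.0/(π·3.0³) = 54080/84.823 = 637.56 MPa
τ_max = K·τ₀ = 1.1688 × 637.56 = 745.18 MPa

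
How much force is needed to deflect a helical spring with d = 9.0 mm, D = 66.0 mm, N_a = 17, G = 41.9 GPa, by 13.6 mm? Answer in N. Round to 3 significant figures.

95.6 N

k = Gd⁴/(8D³N_a) = (41.9×10³)(9.0⁴)/(8·66.0³·17) = 7.0309 N/mm
F = k·δ = 7.0309 × 13.6 = 95.621 N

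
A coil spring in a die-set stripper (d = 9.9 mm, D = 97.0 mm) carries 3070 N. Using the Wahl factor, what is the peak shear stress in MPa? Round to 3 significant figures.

Spring index C = D/d = 97.0/9.9 = 9.7980
K_W = (4C−1)/(4C−4) + 0.615/C = 38.192/35.192 + 0.0628 = 1.1480
τ₀ = 8FD/(πd³) = 8·3070·97.0/(π·9.9³) = 2.38232e+06/3048.3 = 781.53 MPa
τ_max = K·τ₀ = 1.1480 × 781.53 = 897.21 MPa

897 MPa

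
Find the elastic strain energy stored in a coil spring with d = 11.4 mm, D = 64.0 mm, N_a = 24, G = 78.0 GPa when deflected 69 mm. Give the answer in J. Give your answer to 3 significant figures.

62.3 J

k = Gd⁴/(8D³N_a) = (78.0×10³)(11.4⁴)/(8·64.0³·24) = 26.174 N/mm
U = ½kδ² = 0.5 × 26.174 × 69² = 62308 N·mm = 62.308 J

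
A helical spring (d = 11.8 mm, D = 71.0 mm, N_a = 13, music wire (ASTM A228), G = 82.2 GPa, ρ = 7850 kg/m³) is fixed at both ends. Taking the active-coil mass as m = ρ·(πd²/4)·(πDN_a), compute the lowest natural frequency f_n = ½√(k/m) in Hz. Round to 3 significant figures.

65.6 Hz

k = Gd⁴/(8D³N_a) = (82.2×10³)(11.8⁴)/(8·71.0³·13) = 42.815 N/mm = 42815 N/m
Wire length L = πDN_a = π·71.0·13 = 2899.7 mm
m = ρ·(πd²/4)·L = 7850 × 109.36×10⁻⁶ m² × 2.8997 m = 2.4893 kg
f_n = ½√(k/m) = 0.5·√(42815/2.4893) = 0.5·√(17200) = 65.573 Hz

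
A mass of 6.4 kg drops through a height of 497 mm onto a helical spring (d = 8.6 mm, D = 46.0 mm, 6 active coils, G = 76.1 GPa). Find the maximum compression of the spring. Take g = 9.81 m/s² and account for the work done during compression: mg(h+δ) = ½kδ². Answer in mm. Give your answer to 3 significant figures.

27.2 mm

k = Gd⁴/(8D³N_a) = (76.1×10³)(8.6⁴)/(8·46.0³·6) = 89.097 N/mm
W = mg = 6.4 × 9.81 = 62.784 N
½kδ² − Wδ − Wh = 0 → δ = (W + √(W² + 2kWh))/k
δ = (62.784 + √(3941.8 + 5.56031e+06))/89.097 = (62.784 + 2358.9)/89.097 = 27.18 mm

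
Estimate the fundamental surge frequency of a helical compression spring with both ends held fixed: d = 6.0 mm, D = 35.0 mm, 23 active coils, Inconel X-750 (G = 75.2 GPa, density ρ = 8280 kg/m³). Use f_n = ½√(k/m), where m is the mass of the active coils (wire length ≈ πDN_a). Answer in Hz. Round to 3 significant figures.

k = Gd⁴/(8D³N_a) = (75.2×10³)(6.0⁴)/(8·35.0³·23) = 12.354 N/mm = 12354 N/m
Wire length L = πDN_a = π·35.0·23 = 2529 mm
m = ρ·(πd²/4)·L = 8280 × 28.274×10⁻⁶ m² × 2.529 m = 0.59206 kg
f_n = ½√(k/m) = 0.5·√(12354/0.59206) = 0.5·√(20866) = 72.225 Hz

72.2 Hz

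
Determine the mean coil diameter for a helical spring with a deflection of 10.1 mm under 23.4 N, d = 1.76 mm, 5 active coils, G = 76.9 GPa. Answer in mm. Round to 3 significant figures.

20.0 mm

Required rate k = F/δ = 23.4/10.1 = 2.3168 N/mm
D = (Gd⁴/(8N_a·k))^(1/3) = (76.9×10³·1.76⁴/(8·5·2.3168))^(1/3)
  = (7962.01)^(1/3) = 19.9683 mm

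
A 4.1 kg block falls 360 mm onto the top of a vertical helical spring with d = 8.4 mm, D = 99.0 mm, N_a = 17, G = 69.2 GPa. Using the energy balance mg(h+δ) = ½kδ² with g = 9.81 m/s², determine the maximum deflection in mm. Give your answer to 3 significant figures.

122 mm

k = Gd⁴/(8D³N_a) = (69.2×10³)(8.4⁴)/(8·99.0³·17) = 2.6108 N/mm
W = mg = 4.1 × 9.81 = 40.221 N
½kδ² − Wδ − Wh = 0 → δ = (W + √(W² + 2kWh))/k
δ = (40.221 + √(1617.7 + 75607.4))/2.6108 = (40.221 + 277.89)/2.6108 = 121.84 mm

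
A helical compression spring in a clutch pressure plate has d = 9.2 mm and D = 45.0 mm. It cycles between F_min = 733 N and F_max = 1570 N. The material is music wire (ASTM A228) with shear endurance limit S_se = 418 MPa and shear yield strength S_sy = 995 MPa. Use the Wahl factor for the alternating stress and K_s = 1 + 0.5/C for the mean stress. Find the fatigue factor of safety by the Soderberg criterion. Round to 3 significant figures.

C = D/d = 45.0/9.2 = 4.8913; K_W = (4C−1)/(4C−4)+0.615/C = 1.3185; K_s = 1+0.5/C = 1.1022
F_a = (F_max−F_min)/2 = 418.5 N; F_m = (F_max+F_min)/2 = 1151.5 N
τ_a = K_W·8F_aD/(πd³) = 1.3185 × 61.586 = 81.2 MPa
τ_m = K_s·8F_mD/(πd³) = 1.1022 × 169.45 = 186.78 MPa
Soderberg: 1/n_f = τ_a/S_se + τ_m/S_sy = 81.2/418 + 186.78/995 = 0.19426 + 0.18772 = 0.38197
n_f = 1/0.38197 = 2.618

2.62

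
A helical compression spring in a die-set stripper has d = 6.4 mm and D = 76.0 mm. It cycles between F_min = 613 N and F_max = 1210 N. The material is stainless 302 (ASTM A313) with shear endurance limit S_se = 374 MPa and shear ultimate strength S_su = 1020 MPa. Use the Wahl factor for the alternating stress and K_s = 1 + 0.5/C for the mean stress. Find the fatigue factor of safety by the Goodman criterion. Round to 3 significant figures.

C = D/d = 76.0/6.4 = 11.8750; K_W = (4C−1)/(4C−4)+0.615/C = 1.1208; K_s = 1+0.5/C = 1.0421
F_a = (F_max−F_min)/2 = 298.5 N; F_m = (F_max+F_min)/2 = 911.5 N
τ_a = K_W·8F_aD/(πd³) = 1.1208 × 220.37 = 246.98 MPa
τ_m = K_s·8F_mD/(πd³) = 1.0421 × 672.93 = 701.26 MPa
Goodman: 1/n_f = τ_a/S_se + τ_m/S_su = 246.98/374 + 701.26/1020 = 0.66038 + 0.68751 = 1.3479
n_f = 1/1.3479 = 0.7419

0.742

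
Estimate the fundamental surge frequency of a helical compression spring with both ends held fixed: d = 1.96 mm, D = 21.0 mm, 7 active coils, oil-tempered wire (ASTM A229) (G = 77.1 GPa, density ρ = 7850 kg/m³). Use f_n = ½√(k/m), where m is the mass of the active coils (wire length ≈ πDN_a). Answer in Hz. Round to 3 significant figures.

k = Gd⁴/(8D³N_a) = (77.1×10³)(1.96⁴)/(8·21.0³·7) = 2.194 N/mm = 2194 N/m
Wire length L = πDN_a = π·21.0·7 = 461.81 mm
m = ρ·(πd²/4)·L = 7850 × 3.0172×10⁻⁶ m² × 0.46181 m = 0.010938 kg
f_n = ½√(k/m) = 0.5·√(2194/0.010938) = 0.5·√(2.0058e+05) = 223.93 Hz

224 Hz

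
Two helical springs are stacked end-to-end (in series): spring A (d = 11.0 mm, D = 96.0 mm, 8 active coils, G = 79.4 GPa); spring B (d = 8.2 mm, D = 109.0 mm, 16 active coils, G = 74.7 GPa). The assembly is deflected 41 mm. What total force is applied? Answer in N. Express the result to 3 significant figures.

k_A = Gd⁴/(8D³N_a) = (79.4×10³)(11.0⁴)/(8·96.0³·8) = 20.53 N/mm
k_B = Gd⁴/(8D³N_a) = (74.7×10³)(8.2⁴)/(8·109.0³·16) = 2.0374 N/mm
Series: 1/k_eq = 1/20.53 + 1/2.0374 = 0.53952; k_eq = 1.8535 N/mm
F = k_eq·δ = 1.8535·41 = 75.994 N

76.0 N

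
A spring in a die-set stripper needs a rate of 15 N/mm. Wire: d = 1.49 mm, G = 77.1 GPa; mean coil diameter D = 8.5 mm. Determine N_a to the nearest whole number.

5

N_a = Gd⁴/(8D³k) = (77.1×10³ × 1.49⁴)/(8 × 8.5³ × 15)
    = 380014 / 73695 = 5.157 → 5 coils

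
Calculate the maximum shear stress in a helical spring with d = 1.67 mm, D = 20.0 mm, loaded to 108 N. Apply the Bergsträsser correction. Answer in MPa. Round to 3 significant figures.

1310 MPa

Spring index C = D/d = 20.0/1.67 = 11.9760
K_B = (4C+2)/(4C−3) = 49.904/44.904 = 1.1113
τ₀ = 8FD/(πd³) = 8·108·20.0/(π·1.67³) = 17280/14.632 = 1181 MPa
τ_max = K·τ₀ = 1.1113 × 1181 = 1312.5 MPa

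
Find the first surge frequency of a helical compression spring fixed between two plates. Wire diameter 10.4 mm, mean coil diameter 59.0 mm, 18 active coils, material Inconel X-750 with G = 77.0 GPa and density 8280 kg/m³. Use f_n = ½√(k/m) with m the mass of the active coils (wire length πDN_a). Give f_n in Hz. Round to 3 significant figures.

k = Gd⁴/(8D³N_a) = (77.0×10³)(10.4⁴)/(8·59.0³·18) = 30.458 N/mm = 30458 N/m
Wire length L = πDN_a = π·59.0·18 = 3336.4 mm
m = ρ·(πd²/4)·L = 8280 × 84.949×10⁻⁶ m² × 3.3364 m = 2.3467 kg
f_n = ½√(k/m) = 0.5·√(30458/2.3467) = 0.5·√(12979) = 56.963 Hz

57.0 Hz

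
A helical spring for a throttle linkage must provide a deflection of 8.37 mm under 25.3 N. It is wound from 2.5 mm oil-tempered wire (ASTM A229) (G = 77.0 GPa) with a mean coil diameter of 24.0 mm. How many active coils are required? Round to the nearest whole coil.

9

Required rate k = F/δ = 25.3/8.37 = 3.0227 N/mm
N_a = Gd⁴/(8D³k) = (77.0×10³ × 2.5⁴)/(8 × 24.0³ × 3.0227)
    = 3.00781e+06 / 334286 = 8.998 → 9 coils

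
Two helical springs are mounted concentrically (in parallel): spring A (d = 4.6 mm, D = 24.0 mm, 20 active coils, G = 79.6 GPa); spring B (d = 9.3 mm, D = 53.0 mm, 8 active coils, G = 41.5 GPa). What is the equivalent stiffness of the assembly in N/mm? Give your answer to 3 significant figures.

k_A = Gd⁴/(8D³N_a) = (79.6×10³)(4.6⁴)/(8·24.0³·20) = 16.114 N/mm
k_B = Gd⁴/(8D³N_a) = (41.5×10³)(9.3⁴)/(8·53.0³·8) = 32.582 N/mm
Parallel: k_eq = 16.114 + 32.582 = 48.695 N/mm

48.7 N/mm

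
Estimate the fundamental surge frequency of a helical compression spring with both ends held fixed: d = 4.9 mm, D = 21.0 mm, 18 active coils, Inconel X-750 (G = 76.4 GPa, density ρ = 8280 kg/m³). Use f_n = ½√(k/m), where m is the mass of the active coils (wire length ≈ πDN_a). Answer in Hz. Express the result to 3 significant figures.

211 Hz

k = Gd⁴/(8D³N_a) = (76.4×10³)(4.9⁴)/(8·21.0³·18) = 33.026 N/mm = 33026 N/m
Wire length L = πDN_a = π·21.0·18 = 1187.5 mm
m = ρ·(πd²/4)·L = 8280 × 18.857×10⁻⁶ m² × 1.1875 m = 0.18542 kg
f_n = ½√(k/m) = 0.5·√(33026/0.18542) = 0.5·√(1.7812e+05) = 211.02 Hz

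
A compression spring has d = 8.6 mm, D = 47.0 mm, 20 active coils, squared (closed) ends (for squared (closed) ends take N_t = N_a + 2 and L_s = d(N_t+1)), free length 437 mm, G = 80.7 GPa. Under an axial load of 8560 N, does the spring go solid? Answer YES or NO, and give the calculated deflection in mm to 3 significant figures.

YES, δ = 322 mm

k = Gd⁴/(8D³N_a) = (80.7×10³)(8.6⁴)/(8·47.0³·20) = 26.574 N/mm
N_t = 22; L_s = 8.6·23 = 197.8 mm; δ_solid = L₀ − L_s = 437 − 197.8 = 239.2 mm
δ = F/k = 8560/26.574 = 322.12 mm
δ ≥ δ_solid → spring goes solid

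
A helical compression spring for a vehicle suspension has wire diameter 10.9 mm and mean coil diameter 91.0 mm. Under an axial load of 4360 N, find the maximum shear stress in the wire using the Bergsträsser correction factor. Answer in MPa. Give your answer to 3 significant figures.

Spring index C = D/d = 91.0/10.9 = 8.3486
K_B = (4C+2)/(4C−3) = 35.394/30.394 = 1.1645
τ₀ = 8FD/(πd³) = 8·4360·91.0/(π·10.9³) = 3.17408e+06/4068.5 = 780.17 MPa
τ_max = K·τ₀ = 1.1645 × 780.17 = 908.51 MPa

909 MPa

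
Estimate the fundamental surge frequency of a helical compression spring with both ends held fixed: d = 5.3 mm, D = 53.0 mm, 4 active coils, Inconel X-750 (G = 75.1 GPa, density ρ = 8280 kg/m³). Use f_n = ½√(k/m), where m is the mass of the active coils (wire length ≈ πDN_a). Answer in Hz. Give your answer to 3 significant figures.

160 Hz

k = Gd⁴/(8D³N_a) = (75.1×10³)(5.3⁴)/(8·53.0³·4) = 12.438 N/mm = 12438 N/m
Wire length L = πDN_a = π·53.0·4 = 666.02 mm
m = ρ·(πd²/4)·L = 8280 × 22.062×10⁻⁶ m² × 0.66602 m = 0.12166 kg
f_n = ½√(k/m) = 0.5·√(12438/0.12166) = 0.5·√(1.0224e+05) = 159.87 Hz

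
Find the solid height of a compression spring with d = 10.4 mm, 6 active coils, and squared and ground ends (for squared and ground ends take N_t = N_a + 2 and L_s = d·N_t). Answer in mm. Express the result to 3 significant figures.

83.2 mm

squared and ground ends: N_t = N_a + 2 = 6 + 2 = 8
L_s = d·N_t = 10.4 × 8 = 83.2 mm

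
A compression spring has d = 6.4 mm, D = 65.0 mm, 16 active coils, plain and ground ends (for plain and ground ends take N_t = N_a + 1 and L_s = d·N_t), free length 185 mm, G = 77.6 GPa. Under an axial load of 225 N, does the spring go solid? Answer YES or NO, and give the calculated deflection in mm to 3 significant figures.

NO, δ = 60.8 mm

k = Gd⁴/(8D³N_a) = (77.6×10³)(6.4⁴)/(8·65.0³·16) = 3.7037 N/mm
N_t = 17; L_s = 6.4·17 = 108.8 mm; δ_solid = L₀ − L_s = 185 − 108.8 = 76.2 mm
δ = F/k = 225/3.7037 = 60.751 mm
δ < δ_solid → spring does not go solid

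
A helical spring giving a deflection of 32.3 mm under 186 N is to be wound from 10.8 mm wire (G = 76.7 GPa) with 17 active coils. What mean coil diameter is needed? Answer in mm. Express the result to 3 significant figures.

Required rate k = F/δ = 186/32.3 = 5.7585 N/mm
D = (Gd⁴/(8N_a·k))^(1/3) = (76.7×10³·10.8⁴/(8·17·5.7585))^(1/3)
  = (1.33242e+06)^(1/3) = 110.0391 mm

110 mm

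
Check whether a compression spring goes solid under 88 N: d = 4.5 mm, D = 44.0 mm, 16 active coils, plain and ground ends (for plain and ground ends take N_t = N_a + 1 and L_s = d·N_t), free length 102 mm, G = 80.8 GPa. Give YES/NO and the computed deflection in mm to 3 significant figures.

k = Gd⁴/(8D³N_a) = (80.8×10³)(4.5⁴)/(8·44.0³·16) = 3.0387 N/mm
N_t = 17; L_s = 4.5·17 = 76.5 mm; δ_solid = L₀ − L_s = 102 − 76.5 = 25.5 mm
δ = F/k = 88/3.0387 = 28.959 mm
δ ≥ δ_solid → spring goes solid

YES, δ = 29.0 mm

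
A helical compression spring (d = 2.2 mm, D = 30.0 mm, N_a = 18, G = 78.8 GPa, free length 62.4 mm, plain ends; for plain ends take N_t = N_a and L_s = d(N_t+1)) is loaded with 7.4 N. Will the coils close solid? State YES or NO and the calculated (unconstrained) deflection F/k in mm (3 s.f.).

k = Gd⁴/(8D³N_a) = (78.8×10³)(2.2⁴)/(8·30.0³·18) = 0.47478 N/mm
N_t = 18; L_s = 2.2·19 = 41.8 mm; δ_solid = L₀ − L_s = 62.4 − 41.8 = 20.6 mm
δ = F/k = 7.4/0.47478 = 15.586 mm
δ < δ_solid → spring does not go solid

NO, δ = 15.6 mm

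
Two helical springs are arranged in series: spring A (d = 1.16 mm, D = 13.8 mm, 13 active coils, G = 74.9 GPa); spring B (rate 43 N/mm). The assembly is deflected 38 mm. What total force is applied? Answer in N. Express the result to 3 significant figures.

18.6 N

k_A = Gd⁴/(8D³N_a) = (74.9×10³)(1.16⁴)/(8·13.8³·13) = 0.49618 N/mm
Series: 1/k_eq = 1/0.49618 + 1/43 = 2.0386; k_eq = 0.49052 N/mm
F = k_eq·δ = 0.49052·38 = 18.64 N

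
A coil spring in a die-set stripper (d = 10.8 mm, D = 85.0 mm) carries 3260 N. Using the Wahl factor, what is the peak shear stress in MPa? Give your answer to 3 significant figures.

Spring index C = D/d = 85.0/10.8 = 7.8704
K_W = (4C−1)/(4C−4) + 0.615/C = 30.481/27.481 + 0.0781 = 1.1873
τ₀ = 8FD/(πd³) = 8·3260·85.0/(π·10.8³) = 2.2168e+06/3957.5 = 560.15 MPa
τ_max = K·τ₀ = 1.1873 × 560.15 = 665.07 MPa

665 MPa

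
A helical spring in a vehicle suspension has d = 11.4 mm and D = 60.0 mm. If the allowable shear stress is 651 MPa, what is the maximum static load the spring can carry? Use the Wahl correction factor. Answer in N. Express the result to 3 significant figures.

C = D/d = 60.0/11.4 = 5.2632
K_W = (4C−1)/(4C−4) + 0.615/C = 20.053/17.053 + 0.1169 = 1.2928
τ_max = K·8FD/(πd³) → F_max = τ_allow·πd³/(8DK)
F_max = 651·π·11.4³/(8·60.0·1.2928) = 3.03e+06/620.53 = 4882.9 N

4880 N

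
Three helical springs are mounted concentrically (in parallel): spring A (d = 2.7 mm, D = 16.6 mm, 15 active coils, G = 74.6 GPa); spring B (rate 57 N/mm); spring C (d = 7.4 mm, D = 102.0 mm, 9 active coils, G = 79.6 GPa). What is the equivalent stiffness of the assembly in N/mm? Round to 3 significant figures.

k_A = Gd⁴/(8D³N_a) = (74.6×10³)(2.7⁴)/(8·16.6³·15) = 7.2225 N/mm
k_C = Gd⁴/(8D³N_a) = (79.6×10³)(7.4⁴)/(8·102.0³·9) = 3.124 N/mm
Parallel: k_eq = 7.2225 + 57 + 3.124 = 67.346 N/mm

67.3 N/mm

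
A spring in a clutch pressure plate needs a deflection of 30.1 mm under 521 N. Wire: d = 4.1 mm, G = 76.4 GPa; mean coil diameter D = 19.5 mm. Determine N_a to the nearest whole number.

21

Required rate k = F/δ = 521/30.1 = 17.309 N/mm
N_a = Gd⁴/(8D³k) = (76.4×10³ × 4.1⁴)/(8 × 19.5³ × 17.309)
    = 2.15888e+07 / 1.02675e+06 = 21.03 → 21 coils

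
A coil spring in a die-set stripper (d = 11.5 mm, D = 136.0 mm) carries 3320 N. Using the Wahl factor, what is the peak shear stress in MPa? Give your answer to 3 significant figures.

Spring index C = D/d = 136.0/11.5 = 11.8261
K_W = (4C−1)/(4C−4) + 0.615/C = 46.304/43.304 + 0.0520 = 1.1213
τ₀ = 8FD/(πd³) = 8·3320·136.0/(π·11.5³) = 3.61216e+06/4778 = 756 MPa
τ_max = K·τ₀ = 1.1213 × 756 = 847.69 MPa

848 MPa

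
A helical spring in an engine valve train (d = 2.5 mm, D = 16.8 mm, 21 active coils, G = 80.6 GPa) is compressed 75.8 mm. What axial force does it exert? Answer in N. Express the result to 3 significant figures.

k = Gd⁴/(8D³N_a) = (80.6×10³)(2.5⁴)/(8·16.8³·21) = 3.9524 N/mm
F = k·δ = 3.9524 × 75.8 = 299.59 N

300 N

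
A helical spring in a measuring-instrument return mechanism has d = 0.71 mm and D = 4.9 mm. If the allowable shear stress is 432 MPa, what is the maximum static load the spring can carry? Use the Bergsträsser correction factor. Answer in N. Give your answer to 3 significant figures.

10.3 N

C = D/d = 4.9/0.71 = 6.9014
K_B = (4C+2)/(4C−3) = 29.606/24.606 = 1.2032
τ_max = K·8FD/(πd³) → F_max = τ_allow·πd³/(8DK)
F_max = 432·π·0.71³/(8·4.9·1.2032) = 485.75/47.166 = 10.299 N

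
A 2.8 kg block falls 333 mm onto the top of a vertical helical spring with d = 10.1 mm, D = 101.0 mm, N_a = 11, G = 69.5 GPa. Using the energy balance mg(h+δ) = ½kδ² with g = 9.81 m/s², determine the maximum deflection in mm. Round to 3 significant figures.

51.5 mm

k = Gd⁴/(8D³N_a) = (69.5×10³)(10.1⁴)/(8·101.0³·11) = 7.9767 N/mm
W = mg = 2.8 × 9.81 = 27.468 N
½kδ² − Wδ − Wh = 0 → δ = (W + √(W² + 2kWh))/k
δ = (27.468 + √(754.49 + 145923))/7.9767 = (27.468 + 382.99)/7.9767 = 51.457 mm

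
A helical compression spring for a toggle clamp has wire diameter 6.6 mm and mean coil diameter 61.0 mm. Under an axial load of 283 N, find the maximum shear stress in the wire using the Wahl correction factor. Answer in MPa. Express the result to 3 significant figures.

177 MPa

Spring index C = D/d = 61.0/6.6 = 9.2424
K_W = (4C−1)/(4C−4) + 0.615/C = 35.970/32.970 + 0.0665 = 1.1575
τ₀ = 8FD/(πd³) = 8·283·61.0/(π·6.6³) = 138104/903.2 = 152.91 MPa
τ_max = K·τ₀ = 1.1575 × 152.91 = 176.99 MPa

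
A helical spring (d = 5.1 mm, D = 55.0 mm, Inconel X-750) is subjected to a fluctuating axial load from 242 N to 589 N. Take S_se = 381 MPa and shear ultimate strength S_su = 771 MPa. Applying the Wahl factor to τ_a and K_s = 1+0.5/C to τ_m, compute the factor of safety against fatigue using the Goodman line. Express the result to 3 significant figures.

C = D/d = 55.0/5.1 = 10.7843; K_W = (4C−1)/(4C−4)+0.615/C = 1.1337; K_s = 1+0.5/C = 1.0464
F_a = (F_max−F_min)/2 = 173.5 N; F_m = (F_max+F_min)/2 = 415.5 N
τ_a = K_W·8F_aD/(πd³) = 1.1337 × 183.19 = 207.67 MPa
τ_m = K_s·8F_mD/(πd³) = 1.0464 × 438.7 = 459.04 MPa
Goodman: 1/n_f = τ_a/S_se + τ_m/S_su = 207.67/381 + 459.04/771 = 0.54508 + 0.59538 = 1.1405
n_f = 1/1.1405 = 0.8768

0.877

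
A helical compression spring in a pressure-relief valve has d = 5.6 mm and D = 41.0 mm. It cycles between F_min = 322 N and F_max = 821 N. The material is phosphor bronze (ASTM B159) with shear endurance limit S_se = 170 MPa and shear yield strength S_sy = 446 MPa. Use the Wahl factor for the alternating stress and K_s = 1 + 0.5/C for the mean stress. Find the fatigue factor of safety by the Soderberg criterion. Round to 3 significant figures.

0.537

C = D/d = 41.0/5.6 = 7.3214; K_W = (4C−1)/(4C−4)+0.615/C = 1.2026; K_s = 1+0.5/C = 1.0683
F_a = (F_max−F_min)/2 = 249.5 N; F_m = (F_max+F_min)/2 = 571.5 N
τ_a = K_W·8F_aD/(πd³) = 1.2026 × 148.33 = 178.39 MPa
τ_m = K_s·8F_mD/(πd³) = 1.0683 × 339.76 = 362.97 MPa
Soderberg: 1/n_f = τ_a/S_se + τ_m/S_sy = 178.39/170 + 362.97/446 = 1.04935 + 0.81383 = 1.8632
n_f = 1/1.8632 = 0.5367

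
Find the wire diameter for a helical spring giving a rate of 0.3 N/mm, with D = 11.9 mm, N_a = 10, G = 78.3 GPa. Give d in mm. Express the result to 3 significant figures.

0.848 mm

d = (8D³N_a·k / G)^(1/4) = (8·11.9³·10·0.3 / (78.3×10³))^0.25
  = (0.51652)^0.25 = 0.8478 mm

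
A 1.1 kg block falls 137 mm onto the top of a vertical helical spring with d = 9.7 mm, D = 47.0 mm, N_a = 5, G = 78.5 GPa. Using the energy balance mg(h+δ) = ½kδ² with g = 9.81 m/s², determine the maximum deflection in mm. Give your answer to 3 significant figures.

k = Gd⁴/(8D³N_a) = (78.5×10³)(9.7⁴)/(8·47.0³·5) = 167.34 N/mm
W = mg = 1.1 × 9.81 = 10.791 N
½kδ² − Wδ − Wh = 0 → δ = (W + √(W² + 2kWh))/k
δ = (10.791 + √(116.45 + 494784))/167.34 = (10.791 + 703.49)/167.34 = 4.2684 mm

4.27 mm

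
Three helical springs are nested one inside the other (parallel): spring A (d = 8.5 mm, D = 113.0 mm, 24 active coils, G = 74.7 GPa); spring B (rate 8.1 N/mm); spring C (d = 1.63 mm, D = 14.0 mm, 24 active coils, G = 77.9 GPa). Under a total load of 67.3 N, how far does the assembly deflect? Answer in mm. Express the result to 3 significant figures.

6.38 mm

k_A = Gd⁴/(8D³N_a) = (74.7×10³)(8.5⁴)/(8·113.0³·24) = 1.4075 N/mm
k_C = Gd⁴/(8D³N_a) = (77.9×10³)(1.63⁴)/(8·14.0³·24) = 1.0438 N/mm
Parallel: k_eq = 1.4075 + 8.1 + 1.0438 = 10.551 N/mm
δ = F/k_eq = 67.3/10.551 = 6.3784 mm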